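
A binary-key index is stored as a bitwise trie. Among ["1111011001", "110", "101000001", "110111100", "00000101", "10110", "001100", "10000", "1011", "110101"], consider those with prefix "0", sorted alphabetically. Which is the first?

DFS of the "0" subtree visits, in order: "00000101", "001100"
Position 1: 00000101

00000101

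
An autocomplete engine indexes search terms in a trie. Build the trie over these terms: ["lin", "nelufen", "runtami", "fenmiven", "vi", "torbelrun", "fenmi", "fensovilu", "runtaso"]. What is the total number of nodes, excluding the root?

44

Trace insertions, counting only characters that open a new branch:
  "lin" → 3 new (l, i, n)
  "nelufen" → 7 new (n, e, l, u, f, e, n)
  "runtami" → 7 new (r, u, n, t, a, m, i)
  "fenmiven" → 8 new (f, e, n, m, i, v, e, n)
  "vi" → 2 new (v, i)
  "torbelrun" → 9 new (t, o, r, b, e, l, r, u, n)
  "fenmi" → prefix "fenmi" already present; 0 new (none)
  "fensovilu" → prefix "fen" already present; 6 new (s, o, v, i, l, u)
  "runtaso" → prefix "runta" already present; 2 new (s, o)
Total nodes = 3 + 7 + 7 + 8 + 2 + 9 + 0 + 6 + 2 = 44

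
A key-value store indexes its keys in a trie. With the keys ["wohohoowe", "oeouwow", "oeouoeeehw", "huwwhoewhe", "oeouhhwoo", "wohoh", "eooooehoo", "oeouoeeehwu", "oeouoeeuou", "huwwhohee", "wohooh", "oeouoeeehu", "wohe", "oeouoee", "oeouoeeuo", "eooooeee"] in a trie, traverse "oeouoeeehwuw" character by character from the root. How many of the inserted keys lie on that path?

3

Walk "oeouoeeehwuw" from the root; an end-of-word marker is hit whenever a stored word is a prefix of "oeouoeeehwuw".
Prefixes of the query that are stored words: "oeouoee", "oeouoeeehw", "oeouoeeehwu"
Count: 3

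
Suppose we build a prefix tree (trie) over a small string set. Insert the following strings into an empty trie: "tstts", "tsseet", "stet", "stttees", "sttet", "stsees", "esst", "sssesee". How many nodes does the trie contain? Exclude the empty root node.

34

Count nodes per top-level branch (shared prefixes stored once):
  'e'-branch (esst): 4 nodes
  's'-branch (sssesee, stet, stsees, sttet, stttees): 21 nodes
  't'-branch (tsseet, tstts): 9 nodes
Sum: 34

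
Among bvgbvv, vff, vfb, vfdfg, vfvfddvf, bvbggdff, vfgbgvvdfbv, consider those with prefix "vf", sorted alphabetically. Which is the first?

vfb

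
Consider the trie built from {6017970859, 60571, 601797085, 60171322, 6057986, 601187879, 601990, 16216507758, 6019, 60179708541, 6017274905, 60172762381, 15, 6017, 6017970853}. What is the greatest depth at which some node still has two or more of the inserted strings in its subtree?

9

Equivalently: take the maximum, over all pairs, of their longest common prefix length.
e.g. "601797085" and "6017970853" share the prefix "601797085" of length 9; no pair shares a longer one.
Longest shared-prefix length: 9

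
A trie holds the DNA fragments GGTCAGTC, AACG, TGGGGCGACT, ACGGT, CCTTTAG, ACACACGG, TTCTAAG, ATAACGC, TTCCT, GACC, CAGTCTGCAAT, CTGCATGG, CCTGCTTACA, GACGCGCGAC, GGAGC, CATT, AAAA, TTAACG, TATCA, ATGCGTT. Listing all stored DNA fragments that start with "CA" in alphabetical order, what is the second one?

Filter for "CA…" and sort: "CAGTCTGCAAT", "CATT"
The 2nd is CATT.

CATT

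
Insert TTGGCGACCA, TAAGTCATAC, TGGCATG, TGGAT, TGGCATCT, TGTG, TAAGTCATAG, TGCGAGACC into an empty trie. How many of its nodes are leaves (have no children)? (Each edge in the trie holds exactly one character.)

Leaves are exactly the stored words that no other stored word extends.
Those words: "TAAGTCATAC", "TAAGTCATAG", "TGCGAGACC", "TGGAT", "TGGCATCT", "TGGCATG", "TGTG", "TTGGCGACCA"
Leaf count: 8

8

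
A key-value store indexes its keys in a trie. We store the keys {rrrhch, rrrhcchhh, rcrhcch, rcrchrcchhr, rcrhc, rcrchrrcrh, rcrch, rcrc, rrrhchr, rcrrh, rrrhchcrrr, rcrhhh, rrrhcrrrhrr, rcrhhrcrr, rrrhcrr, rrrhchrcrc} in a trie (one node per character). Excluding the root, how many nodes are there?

50

Count nodes per top-level branch (shared prefixes stored once):
  'r'-branch (rcrc, rcrch, rcrchrcchhr, rcrchrrcrh, rcrhc, rcrhcch, rcrhhh, rcrhhrcrr, rcrrh, rrrhcchhh, rrrhch, rrrhchcrrr, rrrhchr, rrrhchrcrc, rrrhcrr, rrrhcrrrhrr): 50 nodes
Sum: 50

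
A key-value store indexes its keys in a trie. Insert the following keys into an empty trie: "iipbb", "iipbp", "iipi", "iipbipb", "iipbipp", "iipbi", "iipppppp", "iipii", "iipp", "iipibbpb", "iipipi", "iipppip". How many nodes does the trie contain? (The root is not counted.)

25

Trace insertions, counting only characters that open a new branch:
  "iipbb" → 5 new (i, i, p, b, b)
  "iipbp" → prefix "iipb" already present; 1 new (p)
  "iipi" → prefix "iip" already present; 1 new (i)
  "iipbipb" → prefix "iipb" already present; 3 new (i, p, b)
  "iipbipp" → prefix "iipbip" already present; 1 new (p)
  "iipbi" → prefix "iipbi" already present; 0 new (none)
  "iipppppp" → prefix "iip" already present; 5 new (p, p, p, p, p)
  "iipii" → prefix "iipi" already present; 1 new (i)
  "iipp" → prefix "iipp" already present; 0 new (none)
  "iipibbpb" → prefix "iipi" already present; 4 new (b, b, p, b)
  "iipipi" → prefix "iipi" already present; 2 new (p, i)
  "iipppip" → prefix "iippp" already present; 2 new (i, p)
Total nodes = 5 + 1 + 1 + 3 + 1 + 0 + 5 + 1 + 0 + 4 + 2 + 2 = 25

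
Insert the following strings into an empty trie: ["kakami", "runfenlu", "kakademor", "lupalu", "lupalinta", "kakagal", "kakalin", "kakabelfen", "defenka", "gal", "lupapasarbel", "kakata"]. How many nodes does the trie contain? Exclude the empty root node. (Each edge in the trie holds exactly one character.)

Trace insertions, counting only characters that open a new branch:
  "kakami" → 6 new (k, a, k, a, m, i)
  "runfenlu" → 8 new (r, u, n, f, e, n, l, u)
  "kakademor" → prefix "kaka" already present; 5 new (d, e, m, o, r)
  "lupalu" → 6 new (l, u, p, a, l, u)
  "lupalinta" → prefix "lupal" already present; 4 new (i, n, t, a)
  "kakagal" → prefix "kaka" already present; 3 new (g, a, l)
  "kakalin" → prefix "kaka" already present; 3 new (l, i, n)
  "kakabelfen" → prefix "kaka" already present; 6 new (b, e, l, f, e, n)
  "defenka" → 7 new (d, e, f, e, n, k, a)
  "gal" → 3 new (g, a, l)
  "lupapasarbel" → prefix "lupa" already present; 8 new (p, a, s, a, r, b, e, l)
  "kakata" → prefix "kaka" already present; 2 new (t, a)
Total nodes = 6 + 8 + 5 + 6 + 4 + 3 + 3 + 6 + 7 + 3 + 8 + 2 = 61

61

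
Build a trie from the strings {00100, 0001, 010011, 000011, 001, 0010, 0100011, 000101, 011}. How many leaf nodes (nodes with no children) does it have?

6

A leaf is a node with no children — equivalently, the end of a word that is not a proper prefix of any other stored word.
Those words: "000011", "000101", "00100", "0100011", "010011", "011"
Leaf count: 6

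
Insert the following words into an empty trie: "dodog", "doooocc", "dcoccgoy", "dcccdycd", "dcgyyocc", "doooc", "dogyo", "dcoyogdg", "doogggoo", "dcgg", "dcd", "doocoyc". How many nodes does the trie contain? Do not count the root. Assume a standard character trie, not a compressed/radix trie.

For each word, the new-node count is its length minus the longest prefix already in the trie:
  "dodog" → 5 new (d, o, d, o, g)
  "doooocc" → prefix "do" already present; 5 new (o, o, o, c, c)
  "dcoccgoy" → prefix "d" already present; 7 new (c, o, c, c, g, o, y)
  "dcccdycd" → prefix "dc" already present; 6 new (c, c, d, y, c, d)
  "dcgyyocc" → prefix "dc" already present; 6 new (g, y, y, o, c, c)
  "doooc" → prefix "dooo" already present; 1 new (c)
  "dogyo" → prefix "do" already present; 3 new (g, y, o)
  "dcoyogdg" → prefix "dco" already present; 5 new (y, o, g, d, g)
  "doogggoo" → prefix "doo" already present; 5 new (g, g, g, o, o)
  "dcgg" → prefix "dcg" already present; 1 new (g)
  "dcd" → prefix "dc" already present; 1 new (d)
  "doocoyc" → prefix "doo" already present; 4 new (c, o, y, c)
Total nodes = 5 + 5 + 7 + 6 + 6 + 1 + 3 + 5 + 5 + 1 + 1 + 4 = 49

49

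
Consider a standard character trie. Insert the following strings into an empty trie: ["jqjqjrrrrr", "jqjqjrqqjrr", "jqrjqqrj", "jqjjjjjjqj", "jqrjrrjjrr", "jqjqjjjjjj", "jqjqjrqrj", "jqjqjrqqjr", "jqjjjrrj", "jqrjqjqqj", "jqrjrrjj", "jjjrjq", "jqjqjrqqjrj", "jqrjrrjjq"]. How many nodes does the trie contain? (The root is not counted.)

Insert word by word; a character creates a node only if that edge doesn't already exist:
  "jqjqjrrrrr" → 10 new (j, q, j, q, j, r, r, r, r, r)
  "jqjqjrqqjrr" → prefix "jqjqjr" already present; 5 new (q, q, j, r, r)
  "jqrjqqrj" → prefix "jq" already present; 6 new (r, j, q, q, r, j)
  "jqjjjjjjqj" → prefix "jqj" already present; 7 new (j, j, j, j, j, q, j)
  "jqrjrrjjrr" → prefix "jqrj" already present; 6 new (r, r, j, j, r, r)
  "jqjqjjjjjj" → prefix "jqjqj" already present; 5 new (j, j, j, j, j)
  "jqjqjrqrj" → prefix "jqjqjrq" already present; 2 new (r, j)
  "jqjqjrqqjr" → prefix "jqjqjrqqjr" already present; 0 new (none)
  "jqjjjrrj" → prefix "jqjjj" already present; 3 new (r, r, j)
  "jqrjqjqqj" → prefix "jqrjq" already present; 4 new (j, q, q, j)
  "jqrjrrjj" → prefix "jqrjrrjj" already present; 0 new (none)
  "jjjrjq" → prefix "j" already present; 5 new (j, j, r, j, q)
  "jqjqjrqqjrj" → prefix "jqjqjrqqjr" already present; 1 new (j)
  "jqrjrrjjq" → prefix "jqrjrrjj" already present; 1 new (q)
Total nodes = 10 + 5 + 6 + 7 + 6 + 5 + 2 + 0 + 3 + 4 + 0 + 5 + 1 + 1 = 55

55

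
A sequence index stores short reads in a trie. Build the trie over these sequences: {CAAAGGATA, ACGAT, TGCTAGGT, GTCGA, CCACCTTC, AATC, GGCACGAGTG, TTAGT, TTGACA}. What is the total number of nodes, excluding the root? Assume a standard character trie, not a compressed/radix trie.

54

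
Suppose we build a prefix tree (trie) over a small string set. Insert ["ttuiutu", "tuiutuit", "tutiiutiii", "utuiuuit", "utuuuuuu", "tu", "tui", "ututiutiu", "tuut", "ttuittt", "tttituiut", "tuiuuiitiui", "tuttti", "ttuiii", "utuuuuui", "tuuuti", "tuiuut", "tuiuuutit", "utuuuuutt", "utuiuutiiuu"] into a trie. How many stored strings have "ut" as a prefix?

Filter for entries beginning with "ut":
Words under "ut": utuiuuit, utuiuutiiuu, ututiutiu, utuuuuui, utuuuuutt, utuuuuuu
Count: 6

6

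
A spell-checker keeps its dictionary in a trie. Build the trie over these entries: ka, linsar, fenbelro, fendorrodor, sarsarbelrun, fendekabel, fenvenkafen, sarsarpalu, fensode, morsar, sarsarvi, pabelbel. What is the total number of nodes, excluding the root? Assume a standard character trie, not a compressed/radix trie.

Count nodes per top-level branch (shared prefixes stored once):
  'f'-branch (fenbelro, fendekabel, fendorrodor, fensode, fenvenkafen): 34 nodes
  'k'-branch (ka): 2 nodes
  'l'-branch (linsar): 6 nodes
  'm'-branch (morsar): 6 nodes
  'p'-branch (pabelbel): 8 nodes
  's'-branch (sarsarbelrun, sarsarpalu, sarsarvi): 18 nodes
Sum: 74

74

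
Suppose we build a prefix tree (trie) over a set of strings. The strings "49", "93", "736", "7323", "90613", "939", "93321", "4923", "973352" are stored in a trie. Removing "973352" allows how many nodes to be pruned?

5

A node on "973352"'s path can go only if nothing else ends at it or branches off below it.
The suffix "73352" (5 nodes) is used only by "973352"; the node for "9" still has the child "3", so pruning stops there.
Nodes removed: 5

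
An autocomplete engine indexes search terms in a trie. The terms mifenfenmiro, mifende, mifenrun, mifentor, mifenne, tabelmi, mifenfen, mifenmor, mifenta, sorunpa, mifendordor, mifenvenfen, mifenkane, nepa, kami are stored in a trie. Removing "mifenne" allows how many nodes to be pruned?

2

Walk "mifenne" from the leaf back toward the root, removing each node that no remaining word uses.
The suffix "ne" (2 nodes) is used only by "mifenne"; the node for "mifen" still has the child "f", so pruning stops there.
Nodes removed: 2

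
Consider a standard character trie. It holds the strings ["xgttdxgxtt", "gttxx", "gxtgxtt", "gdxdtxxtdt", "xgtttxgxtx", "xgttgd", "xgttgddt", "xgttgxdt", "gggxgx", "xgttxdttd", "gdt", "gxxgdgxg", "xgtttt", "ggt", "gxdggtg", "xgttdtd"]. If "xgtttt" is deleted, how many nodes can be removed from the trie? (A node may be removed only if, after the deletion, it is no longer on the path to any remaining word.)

1

A node on "xgtttt"'s path can go only if nothing else ends at it or branches off below it.
The suffix "t" (1 node) is used only by "xgtttt"; the node for "xgttt" still has the child "x", so pruning stops there.
Nodes removed: 1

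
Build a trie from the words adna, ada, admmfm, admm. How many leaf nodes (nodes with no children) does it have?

3

A leaf is a node with no children — equivalently, the end of a word that is not a proper prefix of any other stored word.
Those words: "ada", "admmfm", "adna"
Leaf count: 3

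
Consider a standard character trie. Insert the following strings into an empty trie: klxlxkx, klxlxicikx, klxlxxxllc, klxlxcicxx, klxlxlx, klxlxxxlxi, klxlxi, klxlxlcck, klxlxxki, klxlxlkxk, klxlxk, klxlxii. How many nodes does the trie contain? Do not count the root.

35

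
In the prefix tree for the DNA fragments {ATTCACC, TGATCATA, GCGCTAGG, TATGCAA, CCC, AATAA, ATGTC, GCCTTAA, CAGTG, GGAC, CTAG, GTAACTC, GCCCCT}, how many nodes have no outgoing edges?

Leaves are exactly the stored words that no other stored word extends.
Those words: "AATAA", "ATGTC", "ATTCACC", "CAGTG", "CCC", "CTAG", "GCCCCT", "GCCTTAA", "GCGCTAGG", "GGAC", "GTAACTC", "TATGCAA", "TGATCATA"
Leaf count: 13

13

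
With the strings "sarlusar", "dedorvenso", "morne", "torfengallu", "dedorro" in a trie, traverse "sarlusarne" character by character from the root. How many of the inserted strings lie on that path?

Walk "sarlusarne" from the root; an end-of-word marker is hit whenever a stored word is a prefix of "sarlusarne".
Prefixes of the query that are stored words: "sarlusar"
Count: 1

1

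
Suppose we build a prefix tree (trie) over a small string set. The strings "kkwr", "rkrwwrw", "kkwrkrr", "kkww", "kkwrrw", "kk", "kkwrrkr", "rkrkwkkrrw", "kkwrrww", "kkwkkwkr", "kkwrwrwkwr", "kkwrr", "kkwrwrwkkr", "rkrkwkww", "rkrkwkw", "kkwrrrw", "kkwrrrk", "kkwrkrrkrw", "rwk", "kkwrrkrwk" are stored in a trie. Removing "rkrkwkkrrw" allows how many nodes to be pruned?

A node on "rkrkwkkrrw"'s path can go only if nothing else ends at it or branches off below it.
The suffix "krrw" (4 nodes) is used only by "rkrkwkkrrw"; the node for "rkrkwk" still has the child "w", so pruning stops there.
Nodes removed: 4

4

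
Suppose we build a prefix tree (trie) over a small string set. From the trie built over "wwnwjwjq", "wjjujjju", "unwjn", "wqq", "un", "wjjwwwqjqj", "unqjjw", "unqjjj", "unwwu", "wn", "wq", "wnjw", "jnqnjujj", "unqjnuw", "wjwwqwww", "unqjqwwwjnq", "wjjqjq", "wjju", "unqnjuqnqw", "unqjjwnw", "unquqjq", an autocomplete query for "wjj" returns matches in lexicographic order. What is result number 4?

Filter for "wjj…" and sort: "wjjqjq", "wjju", "wjjujjju", "wjjwwwqjqj"
Position 4: wjjwwwqjqj

wjjwwwqjqj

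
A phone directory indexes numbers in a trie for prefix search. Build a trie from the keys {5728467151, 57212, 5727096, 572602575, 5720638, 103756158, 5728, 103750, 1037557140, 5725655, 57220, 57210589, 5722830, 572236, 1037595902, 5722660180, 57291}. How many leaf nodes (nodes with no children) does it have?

16

Leaves are exactly the stored words that no other stored word extends.
Those words: "103750", "1037557140", "103756158", "1037595902", "5720638", "57210589", "57212", "57220", "572236", "5722660180", "5722830", "5725655", "572602575", "5727096", "5728467151", "57291"
Leaf count: 16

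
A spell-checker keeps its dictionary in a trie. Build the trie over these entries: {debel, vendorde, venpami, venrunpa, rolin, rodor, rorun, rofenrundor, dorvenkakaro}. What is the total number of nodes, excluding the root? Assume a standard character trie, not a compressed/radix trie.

Insert word by word; a character creates a node only if that edge doesn't already exist:
  "debel" → 5 new (d, e, b, e, l)
  "vendorde" → 8 new (v, e, n, d, o, r, d, e)
  "venpami" → prefix "ven" already present; 4 new (p, a, m, i)
  "venrunpa" → prefix "ven" already present; 5 new (r, u, n, p, a)
  "rolin" → 5 new (r, o, l, i, n)
  "rodor" → prefix "ro" already present; 3 new (d, o, r)
  "rorun" → prefix "ro" already present; 3 new (r, u, n)
  "rofenrundor" → prefix "ro" already present; 9 new (f, e, n, r, u, n, d, o, r)
  "dorvenkakaro" → prefix "d" already present; 11 new (o, r, v, e, n, k, a, k, a, r, o)
Total nodes = 5 + 8 + 4 + 5 + 5 + 3 + 3 + 9 + 11 = 53

53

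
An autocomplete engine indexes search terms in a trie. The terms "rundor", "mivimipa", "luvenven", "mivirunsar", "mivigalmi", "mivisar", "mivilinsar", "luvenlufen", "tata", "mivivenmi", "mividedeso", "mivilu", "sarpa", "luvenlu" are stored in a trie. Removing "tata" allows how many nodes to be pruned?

After clearing the end-marker at "tata", prune upward until reaching a node still needed by another word.
No other word shares any prefix with "tata", so all 4 of its nodes go.
Nodes removed: 4

4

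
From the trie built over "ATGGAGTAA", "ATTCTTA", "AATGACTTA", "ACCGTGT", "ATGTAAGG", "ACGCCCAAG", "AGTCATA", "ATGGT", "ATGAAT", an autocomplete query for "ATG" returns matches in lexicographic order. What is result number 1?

Words with prefix "ATG", in lexicographic order: "ATGAAT", "ATGGAGTAA", "ATGGT", "ATGTAAGG"
Position 1: ATGAAT

ATGAAT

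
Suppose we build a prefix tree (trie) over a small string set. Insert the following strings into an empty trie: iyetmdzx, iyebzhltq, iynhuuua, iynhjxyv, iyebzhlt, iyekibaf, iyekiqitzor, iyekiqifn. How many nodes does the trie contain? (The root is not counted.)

37

Count nodes per top-level branch (shared prefixes stored once):
  'i'-branch (iyebzhlt, iyebzhltq, iyekibaf, iyekiqifn, iyekiqitzor, iyetmdzx, iynhjxyv, iynhuuua): 37 nodes
Sum: 37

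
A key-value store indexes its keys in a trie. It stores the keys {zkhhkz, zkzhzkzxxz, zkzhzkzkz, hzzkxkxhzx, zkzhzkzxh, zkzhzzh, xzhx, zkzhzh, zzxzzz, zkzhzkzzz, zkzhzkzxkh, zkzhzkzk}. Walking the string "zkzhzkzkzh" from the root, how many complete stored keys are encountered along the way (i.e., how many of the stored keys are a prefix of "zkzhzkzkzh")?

Walk "zkzhzkzkzh" from the root; an end-of-word marker is hit whenever a stored word is a prefix of "zkzhzkzkzh".
Prefixes of the query that are stored words: "zkzhzkzk", "zkzhzkzkz"
Count: 2

2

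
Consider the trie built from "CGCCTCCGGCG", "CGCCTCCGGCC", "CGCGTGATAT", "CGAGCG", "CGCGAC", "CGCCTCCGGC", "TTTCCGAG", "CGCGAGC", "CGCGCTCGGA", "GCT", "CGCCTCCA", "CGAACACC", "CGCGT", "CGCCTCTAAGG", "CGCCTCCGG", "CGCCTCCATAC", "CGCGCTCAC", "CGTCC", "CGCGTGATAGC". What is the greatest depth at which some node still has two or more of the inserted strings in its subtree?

Equivalently: take the maximum, over all pairs, of their longest common prefix length.
"CGCCTCCGGC" and "CGCCTCCGGCC" agree on "CGCCTCCGGC" (10 characters) before diverging; nothing deeper is shared.
Longest shared-prefix length: 10

10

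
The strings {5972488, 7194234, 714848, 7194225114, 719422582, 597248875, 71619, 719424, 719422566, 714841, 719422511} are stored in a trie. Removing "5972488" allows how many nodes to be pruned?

Walk "5972488" from the leaf back toward the root, removing each node that no remaining word uses.
Every node on "5972488" is still needed (e.g. by "597248875"), so nothing is freed.
Nodes removed: 0

0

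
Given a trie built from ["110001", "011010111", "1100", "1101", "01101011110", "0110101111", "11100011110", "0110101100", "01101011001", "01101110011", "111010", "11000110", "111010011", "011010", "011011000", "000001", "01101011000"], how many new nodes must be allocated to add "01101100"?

0

"01101100" is already a full path in the trie; only an end-marker is added.
No new nodes are needed: 0.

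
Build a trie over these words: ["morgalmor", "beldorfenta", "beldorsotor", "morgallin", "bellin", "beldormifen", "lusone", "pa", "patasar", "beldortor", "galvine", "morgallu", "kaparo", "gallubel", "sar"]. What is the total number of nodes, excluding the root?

Insert word by word; a character creates a node only if that edge doesn't already exist:
  "morgalmor" → 9 new (m, o, r, g, a, l, m, o, r)
  "beldorfenta" → 11 new (b, e, l, d, o, r, f, e, n, t, a)
  "beldorsotor" → prefix "beldor" already present; 5 new (s, o, t, o, r)
  "morgallin" → prefix "morgal" already present; 3 new (l, i, n)
  "bellin" → prefix "bel" already present; 3 new (l, i, n)
  "beldormifen" → prefix "beldor" already present; 5 new (m, i, f, e, n)
  "lusone" → 6 new (l, u, s, o, n, e)
  "pa" → 2 new (p, a)
  "patasar" → prefix "pa" already present; 5 new (t, a, s, a, r)
  "beldortor" → prefix "beldor" already present; 3 new (t, o, r)
  "galvine" → 7 new (g, a, l, v, i, n, e)
  "morgallu" → prefix "morgall" already present; 1 new (u)
  "kaparo" → 6 new (k, a, p, a, r, o)
  "gallubel" → prefix "gal" already present; 5 new (l, u, b, e, l)
  "sar" → 3 new (s, a, r)
Total nodes = 9 + 11 + 5 + 3 + 3 + 5 + 6 + 2 + 5 + 3 + 7 + 1 + 6 + 5 + 3 = 74

74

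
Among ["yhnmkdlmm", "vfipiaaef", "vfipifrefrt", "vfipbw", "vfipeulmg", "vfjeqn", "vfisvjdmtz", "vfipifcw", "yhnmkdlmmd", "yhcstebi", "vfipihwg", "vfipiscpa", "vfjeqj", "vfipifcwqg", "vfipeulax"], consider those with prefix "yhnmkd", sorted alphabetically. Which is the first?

yhnmkdlmm

Filter for "yhnmkd…" and sort: "yhnmkdlmm", "yhnmkdlmmd"
Position 1: yhnmkdlmm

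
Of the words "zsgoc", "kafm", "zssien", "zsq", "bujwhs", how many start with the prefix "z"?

Walk to "z"; the words in its subtree are exactly those with that prefix.
Matches: "zsgoc", "zsq", "zssien"
Count: 3

3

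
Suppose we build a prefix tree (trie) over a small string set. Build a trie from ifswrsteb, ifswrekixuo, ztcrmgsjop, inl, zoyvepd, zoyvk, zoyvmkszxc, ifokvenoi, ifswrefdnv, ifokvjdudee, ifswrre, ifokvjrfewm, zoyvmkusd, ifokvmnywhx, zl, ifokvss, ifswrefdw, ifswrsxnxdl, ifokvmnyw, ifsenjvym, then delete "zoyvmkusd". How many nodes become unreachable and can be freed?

A node on "zoyvmkusd"'s path can go only if nothing else ends at it or branches off below it.
The suffix "usd" (3 nodes) is used only by "zoyvmkusd"; the node for "zoyvmk" still has the child "s", so pruning stops there.
Nodes removed: 3

3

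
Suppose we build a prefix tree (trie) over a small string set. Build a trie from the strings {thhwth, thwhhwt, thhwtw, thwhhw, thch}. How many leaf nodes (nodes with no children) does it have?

4

A leaf is a node with no children — equivalently, the end of a word that is not a proper prefix of any other stored word.
Those words: "thch", "thhwth", "thhwtw", "thwhhwt"
Leaf count: 4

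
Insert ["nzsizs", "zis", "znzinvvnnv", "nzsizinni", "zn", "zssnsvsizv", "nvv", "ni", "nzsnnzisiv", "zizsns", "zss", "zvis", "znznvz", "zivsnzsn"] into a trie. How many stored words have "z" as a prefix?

Traverse to the node for "z", then collect every word in that subtree.
Words under "z": zis, zivsnzsn, zizsns, zn, znzinvvnnv, znznvz, zss, zssnsvsizv, zvis
Count: 9

9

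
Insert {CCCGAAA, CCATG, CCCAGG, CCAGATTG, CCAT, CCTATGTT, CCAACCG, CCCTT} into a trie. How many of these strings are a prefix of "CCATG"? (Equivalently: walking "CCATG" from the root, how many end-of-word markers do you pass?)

Traverse "CCATG" character by character; count nodes along the way that are marked as word ends.
Prefixes of the query that are stored words: "CCAT", "CCATG"
Count: 2

2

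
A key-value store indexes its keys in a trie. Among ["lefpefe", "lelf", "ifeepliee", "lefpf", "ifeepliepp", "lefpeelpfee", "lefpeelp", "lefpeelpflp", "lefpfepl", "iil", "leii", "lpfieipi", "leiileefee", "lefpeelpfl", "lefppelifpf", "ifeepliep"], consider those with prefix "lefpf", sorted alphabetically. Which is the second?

lefpfepl

DFS of the "lefpf" subtree visits, in order: "lefpf", "lefpfepl"
The 2nd is lefpfepl.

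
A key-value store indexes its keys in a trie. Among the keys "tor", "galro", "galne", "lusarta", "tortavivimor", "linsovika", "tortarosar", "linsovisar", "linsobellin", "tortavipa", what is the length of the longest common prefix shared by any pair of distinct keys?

Equivalently: take the maximum, over all pairs, of their longest common prefix length.
e.g. "linsovika" and "linsovisar" share the prefix "linsovi" of length 7; no pair shares a longer one.
Longest shared-prefix length: 7

7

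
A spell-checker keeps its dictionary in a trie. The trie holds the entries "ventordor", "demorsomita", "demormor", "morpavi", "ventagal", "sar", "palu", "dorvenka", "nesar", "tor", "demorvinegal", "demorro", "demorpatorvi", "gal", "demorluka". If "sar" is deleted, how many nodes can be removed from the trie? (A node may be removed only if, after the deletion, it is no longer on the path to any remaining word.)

3

Walk "sar" from the leaf back toward the root, removing each node that no remaining word uses.
No other word shares any prefix with "sar", so all 3 of its nodes go.
Nodes removed: 3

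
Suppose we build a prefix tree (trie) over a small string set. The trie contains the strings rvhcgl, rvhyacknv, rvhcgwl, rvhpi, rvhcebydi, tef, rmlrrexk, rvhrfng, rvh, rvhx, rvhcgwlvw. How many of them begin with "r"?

10

Filter for entries beginning with "r":
Words under "r": rmlrrexk, rvh, rvhcebydi, rvhcgl, rvhcgwl, rvhcgwlvw, rvhpi, rvhrfng, rvhx, rvhyacknv
Count: 10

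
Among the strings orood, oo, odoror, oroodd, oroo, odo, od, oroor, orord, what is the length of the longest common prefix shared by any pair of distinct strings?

Look for the deepest trie node that still has at least two words in its subtree.
e.g. "orood" and "oroodd" share the prefix "orood" of length 5; no pair shares a longer one.
Longest shared-prefix length: 5

5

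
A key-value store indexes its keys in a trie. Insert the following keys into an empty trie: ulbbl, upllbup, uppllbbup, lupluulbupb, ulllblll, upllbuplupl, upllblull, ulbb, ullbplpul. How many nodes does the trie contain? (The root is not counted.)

49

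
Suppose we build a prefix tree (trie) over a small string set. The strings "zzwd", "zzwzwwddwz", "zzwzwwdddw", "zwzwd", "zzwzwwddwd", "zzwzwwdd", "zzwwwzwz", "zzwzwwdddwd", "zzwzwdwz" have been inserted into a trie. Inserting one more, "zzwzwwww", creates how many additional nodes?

Walking "zzwzwwww" from the root, the first 6 characters ("zzwzww") follow existing edges; "w" is the first miss.
New nodes needed: |"zzwzwwww"| − 6 = 8 − 6 = 2.

2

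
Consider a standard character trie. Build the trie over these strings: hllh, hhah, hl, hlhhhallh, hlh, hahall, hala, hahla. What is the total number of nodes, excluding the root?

Insert word by word; a character creates a node only if that edge doesn't already exist:
  "hllh" → 4 new (h, l, l, h)
  "hhah" → prefix "h" already present; 3 new (h, a, h)
  "hl" → prefix "hl" already present; 0 new (none)
  "hlhhhallh" → prefix "hl" already present; 7 new (h, h, h, a, l, l, h)
  "hlh" → prefix "hlh" already present; 0 new (none)
  "hahall" → prefix "h" already present; 5 new (a, h, a, l, l)
  "hala" → prefix "ha" already present; 2 new (l, a)
  "hahla" → prefix "hah" already present; 2 new (l, a)
Total nodes = 4 + 3 + 0 + 7 + 0 + 5 + 2 + 2 = 23

23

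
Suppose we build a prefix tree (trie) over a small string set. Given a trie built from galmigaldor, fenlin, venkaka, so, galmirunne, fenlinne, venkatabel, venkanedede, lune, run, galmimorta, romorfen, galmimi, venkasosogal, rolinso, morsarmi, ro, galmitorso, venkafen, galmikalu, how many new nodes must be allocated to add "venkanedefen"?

3

"venkanede" is already a path in the trie; the remaining "fen" must be added.
New nodes needed: |"venkanedefen"| − 9 = 12 − 9 = 3.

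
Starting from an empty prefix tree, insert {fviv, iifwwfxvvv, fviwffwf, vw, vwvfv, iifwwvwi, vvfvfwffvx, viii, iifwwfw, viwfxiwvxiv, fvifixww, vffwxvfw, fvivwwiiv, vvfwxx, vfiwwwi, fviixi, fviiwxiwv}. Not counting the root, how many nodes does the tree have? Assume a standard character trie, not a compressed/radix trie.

For each word, the new-node count is its length minus the longest prefix already in the trie:
  "fviv" → 4 new (f, v, i, v)
  "iifwwfxvvv" → 10 new (i, i, f, w, w, f, x, v, v, v)
  "fviwffwf" → prefix "fvi" already present; 5 new (w, f, f, w, f)
  "vw" → 2 new (v, w)
  "vwvfv" → prefix "vw" already present; 3 new (v, f, v)
  "iifwwvwi" → prefix "iifww" already present; 3 new (v, w, i)
  "vvfvfwffvx" → prefix "v" already present; 9 new (v, f, v, f, w, f, f, v, x)
  "viii" → prefix "v" already present; 3 new (i, i, i)
  "iifwwfw" → prefix "iifwwf" already present; 1 new (w)
  "viwfxiwvxiv" → prefix "vi" already present; 9 new (w, f, x, i, w, v, x, i, v)
  "fvifixww" → prefix "fvi" already present; 5 new (f, i, x, w, w)
  "vffwxvfw" → prefix "v" already present; 7 new (f, f, w, x, v, f, w)
  "fvivwwiiv" → prefix "fviv" already present; 5 new (w, w, i, i, v)
  "vvfwxx" → prefix "vvf" already present; 3 new (w, x, x)
  "vfiwwwi" → prefix "vf" already present; 5 new (i, w, w, w, i)
  "fviixi" → prefix "fvi" already present; 3 new (i, x, i)
  "fviiwxiwv" → prefix "fvii" already present; 5 new (w, x, i, w, v)
Total nodes = 4 + 10 + 5 + 2 + 3 + 3 + 9 + 3 + 1 + 9 + 5 + 7 + 5 + 3 + 5 + 3 + 5 = 82

82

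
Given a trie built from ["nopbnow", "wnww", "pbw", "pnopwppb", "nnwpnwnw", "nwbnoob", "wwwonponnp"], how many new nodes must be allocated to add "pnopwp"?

0

"pnopwp" is already a full path in the trie; only an end-marker is added.
No new nodes are needed: 0.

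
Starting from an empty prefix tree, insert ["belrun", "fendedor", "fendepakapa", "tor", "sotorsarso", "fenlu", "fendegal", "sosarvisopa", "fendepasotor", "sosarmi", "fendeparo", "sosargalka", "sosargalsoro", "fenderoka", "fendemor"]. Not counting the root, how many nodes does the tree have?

72

Insert word by word; a character creates a node only if that edge doesn't already exist:
  "belrun" → 6 new (b, e, l, r, u, n)
  "fendedor" → 8 new (f, e, n, d, e, d, o, r)
  "fendepakapa" → prefix "fende" already present; 6 new (p, a, k, a, p, a)
  "tor" → 3 new (t, o, r)
  "sotorsarso" → 10 new (s, o, t, o, r, s, a, r, s, o)
  "fenlu" → prefix "fen" already present; 2 new (l, u)
  "fendegal" → prefix "fende" already present; 3 new (g, a, l)
  "sosarvisopa" → prefix "so" already present; 9 new (s, a, r, v, i, s, o, p, a)
  "fendepasotor" → prefix "fendepa" already present; 5 new (s, o, t, o, r)
  "sosarmi" → prefix "sosar" already present; 2 new (m, i)
  "fendeparo" → prefix "fendepa" already present; 2 new (r, o)
  "sosargalka" → prefix "sosar" already present; 5 new (g, a, l, k, a)
  "sosargalsoro" → prefix "sosargal" already present; 4 new (s, o, r, o)
  "fenderoka" → prefix "fende" already present; 4 new (r, o, k, a)
  "fendemor" → prefix "fende" already present; 3 new (m, o, r)
Total nodes = 6 + 8 + 6 + 3 + 10 + 2 + 3 + 9 + 5 + 2 + 2 + 5 + 4 + 4 + 3 = 72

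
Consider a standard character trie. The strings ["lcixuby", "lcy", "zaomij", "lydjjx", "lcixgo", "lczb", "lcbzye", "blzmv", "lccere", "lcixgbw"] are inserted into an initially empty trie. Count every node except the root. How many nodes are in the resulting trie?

38

Trie structure (* marks end of a word):
(root)
├─ b
│  └─ l
│     └─ z
│        └─ m
│           └─ v *
├─ l
│  ├─ c
│  │  ├─ b
│  │  │  └─ z
│  │  │     └─ y
│  │  │        └─ e *
│  │  ├─ c
│  │  │  └─ e
│  │  │     └─ r
│  │  │        └─ e *
│  │  ├─ i
│  │  │  └─ x
│  │  │     ├─ g
│  │  │     │  ├─ b
│  │  │     │  │  └─ w *
│  │  │     │  └─ o *
│  │  │     └─ u
│  │  │        └─ b
│  │  │           └─ y *
│  │  ├─ y *
│  │  └─ z
│  │     └─ b *
│  └─ y
│     └─ d
│        └─ j
│           └─ j
│              └─ x *
└─ z
   └─ a
      └─ o
         └─ m
            └─ i
               └─ j *
Counting every labelled node above: 38.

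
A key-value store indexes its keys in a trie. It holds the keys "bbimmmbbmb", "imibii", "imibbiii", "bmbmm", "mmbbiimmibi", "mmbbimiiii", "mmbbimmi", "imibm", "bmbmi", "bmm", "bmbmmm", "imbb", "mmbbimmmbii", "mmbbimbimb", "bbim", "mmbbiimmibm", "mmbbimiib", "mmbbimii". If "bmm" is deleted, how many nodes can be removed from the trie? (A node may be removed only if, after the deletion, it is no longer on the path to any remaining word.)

1

After clearing the end-marker at "bmm", prune upward until reaching a node still needed by another word.
The suffix "m" (1 node) is used only by "bmm"; the node for "bm" still has the child "b", so pruning stops there.
Nodes removed: 1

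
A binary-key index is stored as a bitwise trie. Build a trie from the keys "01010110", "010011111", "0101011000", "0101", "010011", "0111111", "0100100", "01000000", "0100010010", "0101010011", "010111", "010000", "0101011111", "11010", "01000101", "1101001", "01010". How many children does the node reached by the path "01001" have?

Follow the path "01001" to its node, then look at its outgoing edges.
Characters that immediately follow "01001" among the stored strings: {0, 1}.
That node has 2 child edges.

2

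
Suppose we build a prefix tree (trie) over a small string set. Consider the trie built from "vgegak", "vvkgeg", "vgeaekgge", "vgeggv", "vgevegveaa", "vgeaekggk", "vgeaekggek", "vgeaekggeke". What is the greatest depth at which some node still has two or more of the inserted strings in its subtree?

10

The deepest shared node is where two words last agree before diverging.
"vgeaekggek" and "vgeaekggeke" agree on "vgeaekggek" (10 characters) before diverging; nothing deeper is shared.
Longest shared-prefix length: 10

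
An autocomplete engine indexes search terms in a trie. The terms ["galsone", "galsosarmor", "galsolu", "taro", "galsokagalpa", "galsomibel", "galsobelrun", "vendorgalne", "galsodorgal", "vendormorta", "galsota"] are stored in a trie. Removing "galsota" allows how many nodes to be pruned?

A node on "galsota"'s path can go only if nothing else ends at it or branches off below it.
The suffix "ta" (2 nodes) is used only by "galsota"; the node for "galso" still has the child "n", so pruning stops there.
Nodes removed: 2

2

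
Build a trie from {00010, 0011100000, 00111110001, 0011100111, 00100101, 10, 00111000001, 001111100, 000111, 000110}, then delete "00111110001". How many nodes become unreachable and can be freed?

2

Walk "00111110001" from the leaf back toward the root, removing each node that no remaining word uses.
The suffix "01" (2 nodes) is used only by "00111110001"; "001111100" is itself a stored word, so pruning stops there.
Nodes removed: 2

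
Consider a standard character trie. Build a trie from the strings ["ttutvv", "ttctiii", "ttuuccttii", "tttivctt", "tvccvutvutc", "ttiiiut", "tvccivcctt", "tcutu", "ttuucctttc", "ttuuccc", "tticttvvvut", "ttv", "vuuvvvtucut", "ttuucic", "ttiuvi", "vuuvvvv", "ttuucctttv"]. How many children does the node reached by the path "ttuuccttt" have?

2

Follow the path "ttuuccttt" to its node, then look at its outgoing edges.
Characters that immediately follow "ttuuccttt" among the stored strings: {c, v}.
That node has 2 child edges.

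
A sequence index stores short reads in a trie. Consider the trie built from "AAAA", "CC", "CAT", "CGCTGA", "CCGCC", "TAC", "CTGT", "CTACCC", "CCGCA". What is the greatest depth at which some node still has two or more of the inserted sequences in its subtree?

The deepest shared node is where two words last agree before diverging.
e.g. "CCGCA" and "CCGCC" share the prefix "CCGC" of length 4; no pair shares a longer one.
Longest shared-prefix length: 4

4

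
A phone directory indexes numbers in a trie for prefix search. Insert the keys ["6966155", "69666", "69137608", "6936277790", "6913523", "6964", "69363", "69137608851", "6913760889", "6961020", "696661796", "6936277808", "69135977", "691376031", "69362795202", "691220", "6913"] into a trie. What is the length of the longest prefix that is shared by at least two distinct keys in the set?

9

Equivalently: take the maximum, over all pairs, of their longest common prefix length.
"69137608851" and "6913760889" agree on "691376088" (9 characters) before diverging; nothing deeper is shared.
Longest shared-prefix length: 9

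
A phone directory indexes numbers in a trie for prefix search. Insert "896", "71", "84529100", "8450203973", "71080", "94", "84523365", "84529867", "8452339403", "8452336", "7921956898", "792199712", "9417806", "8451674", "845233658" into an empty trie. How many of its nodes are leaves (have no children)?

11

A leaf is a node with no children — equivalently, the end of a word that is not a proper prefix of any other stored word.
Those words: "71080", "7921956898", "792199712", "8450203973", "8451674", "845233658", "8452339403", "84529100", "84529867", "896", "9417806"
Leaf count: 11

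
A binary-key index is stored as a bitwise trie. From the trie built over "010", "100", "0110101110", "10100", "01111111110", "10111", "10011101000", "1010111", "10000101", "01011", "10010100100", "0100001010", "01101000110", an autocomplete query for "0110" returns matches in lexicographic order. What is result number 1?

01101000110

Filter for "0110…" and sort: "01101000110", "0110101110"
Position 1: 01101000110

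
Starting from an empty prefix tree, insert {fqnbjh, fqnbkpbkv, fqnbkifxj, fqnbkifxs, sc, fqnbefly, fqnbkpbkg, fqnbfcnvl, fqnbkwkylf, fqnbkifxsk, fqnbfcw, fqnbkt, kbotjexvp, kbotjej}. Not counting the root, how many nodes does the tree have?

46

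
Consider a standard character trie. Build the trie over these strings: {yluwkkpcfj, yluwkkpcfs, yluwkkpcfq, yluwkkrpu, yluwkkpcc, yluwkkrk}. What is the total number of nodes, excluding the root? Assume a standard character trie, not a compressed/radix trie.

17

Insert word by word; a character creates a node only if that edge doesn't already exist:
  "yluwkkpcfj" → 10 new (y, l, u, w, k, k, p, c, f, j)
  "yluwkkpcfs" → prefix "yluwkkpcf" already present; 1 new (s)
  "yluwkkpcfq" → prefix "yluwkkpcf" already present; 1 new (q)
  "yluwkkrpu" → prefix "yluwkk" already present; 3 new (r, p, u)
  "yluwkkpcc" → prefix "yluwkkpc" already present; 1 new (c)
  "yluwkkrk" → prefix "yluwkkr" already present; 1 new (k)
Total nodes = 10 + 1 + 1 + 3 + 1 + 1 = 17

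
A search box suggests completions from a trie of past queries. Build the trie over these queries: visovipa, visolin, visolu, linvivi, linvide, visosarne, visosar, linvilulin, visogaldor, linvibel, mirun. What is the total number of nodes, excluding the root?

45

Trace insertions, counting only characters that open a new branch:
  "visovipa" → 8 new (v, i, s, o, v, i, p, a)
  "visolin" → prefix "viso" already present; 3 new (l, i, n)
  "visolu" → prefix "visol" already present; 1 new (u)
  "linvivi" → 7 new (l, i, n, v, i, v, i)
  "linvide" → prefix "linvi" already present; 2 new (d, e)
  "visosarne" → prefix "viso" already present; 5 new (s, a, r, n, e)
  "visosar" → prefix "visosar" already present; 0 new (none)
  "linvilulin" → prefix "linvi" already present; 5 new (l, u, l, i, n)
  "visogaldor" → prefix "viso" already present; 6 new (g, a, l, d, o, r)
  "linvibel" → prefix "linvi" already present; 3 new (b, e, l)
  "mirun" → 5 new (m, i, r, u, n)
Total nodes = 8 + 3 + 1 + 7 + 2 + 5 + 0 + 5 + 6 + 3 + 5 = 45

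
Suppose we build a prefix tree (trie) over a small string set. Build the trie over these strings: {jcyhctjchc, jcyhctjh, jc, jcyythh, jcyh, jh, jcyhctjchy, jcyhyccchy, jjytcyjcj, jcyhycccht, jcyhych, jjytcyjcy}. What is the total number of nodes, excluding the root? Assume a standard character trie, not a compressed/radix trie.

Insert word by word; a character creates a node only if that edge doesn't already exist:
  "jcyhctjchc" → 10 new (j, c, y, h, c, t, j, c, h, c)
  "jcyhctjh" → prefix "jcyhctj" already present; 1 new (h)
  "jc" → prefix "jc" already present; 0 new (none)
  "jcyythh" → prefix "jcy" already present; 4 new (y, t, h, h)
  "jcyh" → prefix "jcyh" already present; 0 new (none)
  "jh" → prefix "j" already present; 1 new (h)
  "jcyhctjchy" → prefix "jcyhctjch" already present; 1 new (y)
  "jcyhyccchy" → prefix "jcyh" already present; 6 new (y, c, c, c, h, y)
  "jjytcyjcj" → prefix "j" already present; 8 new (j, y, t, c, y, j, c, j)
  "jcyhycccht" → prefix "jcyhyccch" already present; 1 new (t)
  "jcyhych" → prefix "jcyhyc" already present; 1 new (h)
  "jjytcyjcy" → prefix "jjytcyjc" already present; 1 new (y)
Total nodes = 10 + 1 + 0 + 4 + 0 + 1 + 1 + 6 + 8 + 1 + 1 + 1 = 34

34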